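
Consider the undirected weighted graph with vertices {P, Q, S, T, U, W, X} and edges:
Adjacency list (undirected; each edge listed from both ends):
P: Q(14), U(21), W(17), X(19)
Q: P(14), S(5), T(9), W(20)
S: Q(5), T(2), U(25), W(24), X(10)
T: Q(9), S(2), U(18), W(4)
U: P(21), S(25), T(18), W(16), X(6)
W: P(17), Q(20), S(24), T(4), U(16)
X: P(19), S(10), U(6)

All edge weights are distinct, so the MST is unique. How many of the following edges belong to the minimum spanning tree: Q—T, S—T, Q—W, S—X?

2

Kruskal: consider edges lightest-first.
S—T (2): add — endpoints in different components.
T—W (4): add — endpoints in different components.
Q—S (5): add — endpoints in different components.
U—X (6): add — endpoints in different components.
Q—T (9): skip — T and Q already connected.
S—X (10): add — endpoints in different components.
P—Q (14): add — endpoints in different components.
MST edge set: {S—T, T—W, Q—S, U—X, S—X, P—Q}.
Of the listed edges, {S—T, S—X} are in the MST → 2.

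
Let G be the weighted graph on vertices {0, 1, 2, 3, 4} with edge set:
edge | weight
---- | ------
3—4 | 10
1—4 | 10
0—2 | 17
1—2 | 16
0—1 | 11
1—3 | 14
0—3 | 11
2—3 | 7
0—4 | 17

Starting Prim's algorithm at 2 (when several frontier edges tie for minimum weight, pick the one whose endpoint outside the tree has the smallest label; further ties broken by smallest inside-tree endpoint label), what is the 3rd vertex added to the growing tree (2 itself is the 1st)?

Grow the tree from 2 using Prim:
Step 1: cheapest edge leaving the tree is 2—3 (7); add 3.
Step 2: cheapest edge leaving the tree is 3—4 (10); add 4.
Step 3: cheapest edge leaving the tree is 1—4 (10); add 1.
Step 4: cheapest edge leaving the tree is 0—1 (11); add 0.
Vertex order: 2, 3, 4, 1, 0. The 3rd vertex is 4.

4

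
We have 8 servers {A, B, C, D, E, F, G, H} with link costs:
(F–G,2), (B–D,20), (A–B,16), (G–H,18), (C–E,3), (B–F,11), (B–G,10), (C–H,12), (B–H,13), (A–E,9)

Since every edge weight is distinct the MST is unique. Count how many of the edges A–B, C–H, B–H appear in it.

2

Kruskal: consider edges lightest-first.
F–G (2): add — endpoints in different components.
C–E (3): add — endpoints in different components.
A–E (9): add — endpoints in different components.
B–G (10): add — endpoints in different components.
B–F (11): skip — B and F already connected.
C–H (12): add — endpoints in different components.
B–H (13): add — endpoints in different components.
A–B (16): skip — A and B already connected.
G–H (18): skip — G and H already connected.
B–D (20): add — endpoints in different components.
MST edge set: {F–G, C–E, A–E, B–G, C–H, B–H, B–D}.
Of the listed edges, {C–H, B–H} are in the MST → 2.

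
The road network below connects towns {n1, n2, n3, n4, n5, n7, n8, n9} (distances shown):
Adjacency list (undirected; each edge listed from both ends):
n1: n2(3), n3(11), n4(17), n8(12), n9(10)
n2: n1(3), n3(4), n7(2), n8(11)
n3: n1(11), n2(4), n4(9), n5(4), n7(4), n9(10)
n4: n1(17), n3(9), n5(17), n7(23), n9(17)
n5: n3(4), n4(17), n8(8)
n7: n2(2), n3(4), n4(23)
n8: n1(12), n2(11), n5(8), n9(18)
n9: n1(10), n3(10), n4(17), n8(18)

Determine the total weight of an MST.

Prim, starting at n7.
Step 1: cheapest edge leaving the tree is n2 n7 (2); add n2.
Step 2: cheapest edge leaving the tree is n1 n2 (3); add n1.
Step 3: cheapest edge leaving the tree is n2 n3 (4); add n3.
Step 4: cheapest edge leaving the tree is n3 n5 (4); add n5.
Step 5: cheapest edge leaving the tree is n5 n8 (8); add n8.
Step 6: cheapest edge leaving the tree is n3 n4 (9); add n4.
Step 7: cheapest edge leaving the tree is n1 n9 (10); add n9.
MST edges: n2 n7, n1 n2, n2 n3, n3 n5, n5 n8, n3 n4, n1 n9; total weight 2+3+4+4+8+9+10 = 40.

40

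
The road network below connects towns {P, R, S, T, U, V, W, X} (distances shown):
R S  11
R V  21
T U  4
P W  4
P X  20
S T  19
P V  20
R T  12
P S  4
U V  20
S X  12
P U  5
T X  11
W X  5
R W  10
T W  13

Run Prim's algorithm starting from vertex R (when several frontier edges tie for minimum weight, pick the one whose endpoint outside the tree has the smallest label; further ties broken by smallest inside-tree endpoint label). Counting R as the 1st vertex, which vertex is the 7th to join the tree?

X

Grow the tree from R using Prim:
Step 1: cheapest edge leaving the tree is R W (10); add W.
Step 2: cheapest edge leaving the tree is P W (4); add P.
Step 3: cheapest edge leaving the tree is P S (4); add S.
Step 4: cheapest edge leaving the tree is P U (5); add U.
Step 5: cheapest edge leaving the tree is T U (4); add T.
Step 6: cheapest edge leaving the tree is W X (5); add X.
Step 7: cheapest edge leaving the tree is P V (20); add V.
Vertex order: R, W, P, S, U, T, X, V. The 7th vertex is X.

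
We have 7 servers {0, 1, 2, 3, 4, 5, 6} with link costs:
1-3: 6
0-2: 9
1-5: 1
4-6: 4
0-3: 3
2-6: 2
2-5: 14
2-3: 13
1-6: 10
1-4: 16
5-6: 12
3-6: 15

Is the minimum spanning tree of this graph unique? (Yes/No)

Kruskal's algorithm — process edges by increasing weight (ties by edge label):
1-5 (1): add. Components now {0} {1,5} {2} {3} {4} {6}
2-6 (2): add. Components now {0} {1,5} {2,6} {3} {4}
0-3 (3): add. Components now {0,3} {1,5} {2,6} {4}
4-6 (4): add. Components now {0,3} {1,5} {2,4,6}
1-3 (6): add. Components now {0,1,3,5} {2,4,6}
0-2 (9): add. Components now {0,1,2,3,4,5,6}
Every non-tree edge has weight strictly greater than the heaviest edge on the tree path between its endpoints, so the MST is unique.

Yes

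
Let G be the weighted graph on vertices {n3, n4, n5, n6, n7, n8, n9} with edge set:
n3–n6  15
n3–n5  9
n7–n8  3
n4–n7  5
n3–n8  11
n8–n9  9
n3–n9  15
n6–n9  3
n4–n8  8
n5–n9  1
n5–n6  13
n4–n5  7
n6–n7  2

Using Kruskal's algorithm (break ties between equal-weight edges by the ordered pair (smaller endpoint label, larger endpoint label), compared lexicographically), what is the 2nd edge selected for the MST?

Sort edges by weight, then run Kruskal:
n5–n9 (1): add. Components now {n4} {n3} {n6} {n7} {n5,n9} {n8}
n6–n7 (2): add. Components now {n4} {n3} {n6,n7} {n5,n9} {n8}
n6–n9 (3): add. Components now {n4} {n3} {n5,n6,n7,n9} {n8}
n7–n8 (3): add. Components now {n4} {n3} {n5,n6,n7,n8,n9}
n4–n7 (5): add. Components now {n4,n5,n6,n7,n8,n9} {n3}
n4–n5 (7): skip — n4 and n5 already connected.
n4–n8 (8): skip — n4 and n8 already connected.
n3–n5 (9): add. Components now {n3,n4,n5,n6,n7,n8,n9}
The 2nd edge added is n6–n7.

n6-n7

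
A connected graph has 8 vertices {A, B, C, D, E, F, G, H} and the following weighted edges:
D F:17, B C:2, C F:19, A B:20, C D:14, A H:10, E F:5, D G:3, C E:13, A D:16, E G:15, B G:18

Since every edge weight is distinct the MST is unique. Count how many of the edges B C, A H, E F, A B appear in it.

3

Kruskal's algorithm — process edges by increasing weight (ties by edge label):
B C (2): add — endpoints in different components.
D G (3): add — endpoints in different components.
E F (5): add — endpoints in different components.
A H (10): add — endpoints in different components.
C E (13): add — endpoints in different components.
C D (14): add — endpoints in different components.
E G (15): skip — E and G already connected.
A D (16): add — endpoints in different components.
MST edge set: {B C, D G, E F, A H, C E, C D, A D}.
Of the listed edges, {B C, A H, E F} are in the MST → 3.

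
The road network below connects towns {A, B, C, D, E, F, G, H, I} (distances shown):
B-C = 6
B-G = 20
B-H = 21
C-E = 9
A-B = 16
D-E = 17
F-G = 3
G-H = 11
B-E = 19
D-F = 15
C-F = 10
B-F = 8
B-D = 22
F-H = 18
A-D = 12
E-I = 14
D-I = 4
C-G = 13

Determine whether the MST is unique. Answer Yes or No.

Yes

Sort edges by weight, then run Kruskal:
F-G (3): add — endpoints in different components.
D-I (4): add — endpoints in different components.
B-C (6): add — endpoints in different components.
B-F (8): add — endpoints in different components.
C-E (9): add — endpoints in different components.
C-F (10): skip — C and F already connected.
G-H (11): add — endpoints in different components.
A-D (12): add — endpoints in different components.
C-G (13): skip — C and G already connected.
E-I (14): add — endpoints in different components.
Every non-tree edge has weight strictly greater than the heaviest edge on the tree path between its endpoints, so the MST is unique.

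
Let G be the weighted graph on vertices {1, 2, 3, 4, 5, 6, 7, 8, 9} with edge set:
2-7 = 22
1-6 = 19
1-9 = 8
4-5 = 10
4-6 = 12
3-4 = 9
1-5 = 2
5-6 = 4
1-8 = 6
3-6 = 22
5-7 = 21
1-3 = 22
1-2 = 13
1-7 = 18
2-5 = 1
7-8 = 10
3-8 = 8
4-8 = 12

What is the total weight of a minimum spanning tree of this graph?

Sort edges by weight, then run Kruskal:
2-5 (1): add — endpoints in different components.
1-5 (2): add — endpoints in different components.
5-6 (4): add — endpoints in different components.
1-8 (6): add — endpoints in different components.
1-9 (8): add — endpoints in different components.
3-8 (8): add — endpoints in different components.
3-4 (9): add — endpoints in different components.
4-5 (10): skip — 4 and 5 already connected.
7-8 (10): add — endpoints in different components.
MST edges: 2-5, 1-5, 5-6, 1-8, 1-9, 3-8, 3-4, 7-8; total weight 1+2+4+6+8+8+9+10 = 48.

48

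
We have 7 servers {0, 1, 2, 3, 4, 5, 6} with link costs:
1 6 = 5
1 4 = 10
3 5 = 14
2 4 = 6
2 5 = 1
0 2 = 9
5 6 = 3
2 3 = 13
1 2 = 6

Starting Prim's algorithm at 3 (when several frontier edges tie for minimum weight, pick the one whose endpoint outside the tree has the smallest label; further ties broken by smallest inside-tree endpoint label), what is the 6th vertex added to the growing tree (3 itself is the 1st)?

4

Grow the tree from 3 using Prim:
Step 1: frontier [2 3 13, 3 5 14] → take 2 3 (13); add 2.
Step 2: frontier [2 5 1, 1 2 6, 2 4 6, 0 2 9, 3 5 14] → take 2 5 (1); add 5.
Step 3: frontier [1 2 6, 2 4 6, 0 2 9, 5 6 3] → take 5 6 (3); add 6.
Step 4: frontier [1 2 6, 2 4 6, 0 2 9, 1 6 5] → take 1 6 (5); add 1.
Step 5: frontier [1 4 10, 2 4 6, 0 2 9] → take 2 4 (6); add 4.
Step 6: frontier [0 2 9] → take 0 2 (9); add 0.
Vertex order: 3, 2, 5, 6, 1, 4, 0. The 6th vertex is 4.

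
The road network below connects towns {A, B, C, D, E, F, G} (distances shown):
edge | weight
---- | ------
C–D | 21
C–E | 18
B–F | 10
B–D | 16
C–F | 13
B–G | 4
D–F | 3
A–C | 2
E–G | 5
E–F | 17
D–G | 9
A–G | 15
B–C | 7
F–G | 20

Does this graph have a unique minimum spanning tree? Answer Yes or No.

Yes

Kruskal's algorithm — process edges by increasing weight (ties by edge label):
A–C (2): add. Components now {A,C} {B} {D} {E} {F} {G}
D–F (3): add. Components now {A,C} {B} {D,F} {E} {G}
B–G (4): add. Components now {A,C} {B,G} {D,F} {E}
E–G (5): add. Components now {A,C} {B,E,G} {D,F}
B–C (7): add. Components now {A,B,C,E,G} {D,F}
D–G (9): add. Components now {A,B,C,D,E,F,G}
Every non-tree edge has weight strictly greater than the heaviest edge on the tree path between its endpoints, so the MST is unique.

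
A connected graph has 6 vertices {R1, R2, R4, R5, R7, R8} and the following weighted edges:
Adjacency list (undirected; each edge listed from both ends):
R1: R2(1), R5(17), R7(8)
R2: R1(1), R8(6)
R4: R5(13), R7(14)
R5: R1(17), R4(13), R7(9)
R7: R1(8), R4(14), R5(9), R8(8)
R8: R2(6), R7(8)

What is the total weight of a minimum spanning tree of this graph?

37

Grow the tree from R4 using Prim:
Step 1: cheapest edge leaving the tree is R4 R5 (13); add R5.
Step 2: cheapest edge leaving the tree is R5 R7 (9); add R7.
Step 3: cheapest edge leaving the tree is R1 R7 (8); add R1.
Step 4: cheapest edge leaving the tree is R1 R2 (1); add R2.
Step 5: cheapest edge leaving the tree is R2 R8 (6); add R8.
MST edges: R4 R5, R5 R7, R1 R7, R1 R2, R2 R8; total weight 13+9+8+1+6 = 37.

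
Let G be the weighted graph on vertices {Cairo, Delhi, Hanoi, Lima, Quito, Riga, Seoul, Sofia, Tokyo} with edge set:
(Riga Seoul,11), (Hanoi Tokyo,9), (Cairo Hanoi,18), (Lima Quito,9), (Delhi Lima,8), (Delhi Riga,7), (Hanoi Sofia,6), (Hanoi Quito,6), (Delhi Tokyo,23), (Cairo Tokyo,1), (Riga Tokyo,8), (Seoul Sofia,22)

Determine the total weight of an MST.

56

Prim's algorithm from Hanoi:
Step 1: frontier [Hanoi Quito 6, Hanoi Sofia 6, Hanoi Tokyo 9, Cairo Hanoi 18] → take Hanoi Quito (6); add Quito.
Step 2: frontier [Hanoi Sofia 6, Hanoi Tokyo 9, Cairo Hanoi 18, Lima Quito 9] → take Hanoi Sofia (6); add Sofia.
Step 3: frontier [Hanoi Tokyo 9, Cairo Hanoi 18, Lima Quito 9, Seoul Sofia 22] → take Lima Quito (9); add Lima.
Step 4: frontier [Hanoi Tokyo 9, Cairo Hanoi 18, Delhi Lima 8, Seoul Sofia 22] → take Delhi Lima (8); add Delhi.
Step 5: frontier [Delhi Riga 7, Delhi Tokyo 23, Hanoi Tokyo 9, Cairo Hanoi 18, Seoul Sofia 22] → take Delhi Riga (7); add Riga.
Step 6: frontier [Delhi Tokyo 23, Hanoi Tokyo 9, Cairo Hanoi 18, Riga Tokyo 8, Riga Seoul 11, Seoul Sofia 22] → take Riga Tokyo (8); add Tokyo.
Step 7: frontier [Cairo Hanoi 18, Riga Seoul 11, Seoul Sofia 22, Cairo Tokyo 1] → take Cairo Tokyo (1); add Cairo.
Step 8: frontier [Riga Seoul 11, Seoul Sofia 22] → take Riga Seoul (11); add Seoul.
MST edges: Hanoi Quito, Hanoi Sofia, Lima Quito, Delhi Lima, Delhi Riga, Riga Tokyo, Cairo Tokyo, Riga Seoul; total weight 6+6+9+8+7+8+1+11 = 56.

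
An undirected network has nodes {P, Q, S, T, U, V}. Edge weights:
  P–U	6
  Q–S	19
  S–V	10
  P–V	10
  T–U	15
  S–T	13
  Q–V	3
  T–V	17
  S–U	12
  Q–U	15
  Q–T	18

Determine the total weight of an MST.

Prim, starting at P.
Step 1: frontier [P–U 6, P–V 10] → take P–U (6); add U.
Step 2: frontier [P–V 10, S–U 12, Q–U 15, T–U 15] → take P–V (10); add V.
Step 3: frontier [S–U 12, Q–U 15, T–U 15, Q–V 3, S–V 10, T–V 17] → take Q–V (3); add Q.
Step 4: frontier [Q–T 18, Q–S 19, S–U 12, T–U 15, S–V 10, T–V 17] → take S–V (10); add S.
Step 5: frontier [Q–T 18, S–T 13, T–U 15, T–V 17] → take S–T (13); add T.
MST edges: P–U, P–V, Q–V, S–V, S–T; total weight 6+10+3+10+13 = 42.

42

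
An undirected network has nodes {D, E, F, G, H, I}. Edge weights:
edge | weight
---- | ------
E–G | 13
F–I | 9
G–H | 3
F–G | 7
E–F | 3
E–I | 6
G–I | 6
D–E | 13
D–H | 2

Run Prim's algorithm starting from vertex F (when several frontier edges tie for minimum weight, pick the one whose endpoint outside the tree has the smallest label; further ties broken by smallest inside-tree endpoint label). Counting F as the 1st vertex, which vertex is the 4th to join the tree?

Prim, starting at F.
Step 1: cheapest edge leaving the tree is E–F (3); add E.
Step 2: cheapest edge leaving the tree is E–I (6); add I.
Step 3: cheapest edge leaving the tree is G–I (6); add G.
Step 4: cheapest edge leaving the tree is G–H (3); add H.
Step 5: cheapest edge leaving the tree is D–H (2); add D.
Vertex order: F, E, I, G, H, D. The 4th vertex is G.

G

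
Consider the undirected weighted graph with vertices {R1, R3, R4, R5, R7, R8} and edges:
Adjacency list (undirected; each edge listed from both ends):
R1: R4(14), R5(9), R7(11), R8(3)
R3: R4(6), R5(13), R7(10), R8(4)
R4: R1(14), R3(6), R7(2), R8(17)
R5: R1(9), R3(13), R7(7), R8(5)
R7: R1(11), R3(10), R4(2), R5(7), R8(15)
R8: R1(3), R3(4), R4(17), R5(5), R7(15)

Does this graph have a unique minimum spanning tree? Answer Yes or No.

Sort edges by weight, then run Kruskal:
R4–R7 (2): add. Components now {R1} {R4,R7} {R3} {R5} {R8}
R1–R8 (3): add. Components now {R1,R8} {R4,R7} {R3} {R5}
R3–R8 (4): add. Components now {R1,R3,R8} {R4,R7} {R5}
R5–R8 (5): add. Components now {R1,R3,R5,R8} {R4,R7}
R3–R4 (6): add. Components now {R1,R3,R4,R5,R7,R8}
Every non-tree edge has weight strictly greater than the heaviest edge on the tree path between its endpoints, so the MST is unique.

Yes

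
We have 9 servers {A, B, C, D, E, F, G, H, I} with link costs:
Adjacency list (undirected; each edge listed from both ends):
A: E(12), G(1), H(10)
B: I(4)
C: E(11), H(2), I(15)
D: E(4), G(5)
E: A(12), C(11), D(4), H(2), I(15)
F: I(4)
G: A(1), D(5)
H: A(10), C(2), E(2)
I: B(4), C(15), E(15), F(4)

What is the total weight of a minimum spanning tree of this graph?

Kruskal's algorithm — process edges by increasing weight (ties by edge label):
A-G (1): add — endpoints in different components.
C-H (2): add — endpoints in different components.
E-H (2): add — endpoints in different components.
B-I (4): add — endpoints in different components.
D-E (4): add — endpoints in different components.
F-I (4): add — endpoints in different components.
D-G (5): add — endpoints in different components.
A-H (10): skip — A and H already connected.
C-E (11): skip — C and E already connected.
A-E (12): skip — A and E already connected.
C-I (15): add — endpoints in different components.
MST edges: A-G, C-H, E-H, B-I, D-E, F-I, D-G, C-I; total weight 1+2+2+4+4+4+5+15 = 37.

37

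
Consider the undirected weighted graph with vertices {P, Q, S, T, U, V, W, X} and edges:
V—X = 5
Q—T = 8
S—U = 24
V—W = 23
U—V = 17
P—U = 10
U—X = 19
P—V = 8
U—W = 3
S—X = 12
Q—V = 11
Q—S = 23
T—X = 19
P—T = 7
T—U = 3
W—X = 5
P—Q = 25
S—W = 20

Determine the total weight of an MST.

Grow the tree from V using Prim:
Step 1: cheapest edge leaving the tree is V—X (5); add X.
Step 2: cheapest edge leaving the tree is W—X (5); add W.
Step 3: cheapest edge leaving the tree is U—W (3); add U.
Step 4: cheapest edge leaving the tree is T—U (3); add T.
Step 5: cheapest edge leaving the tree is P—T (7); add P.
Step 6: cheapest edge leaving the tree is Q—T (8); add Q.
Step 7: cheapest edge leaving the tree is S—X (12); add S.
MST edges: V—X, W—X, U—W, T—U, P—T, Q—T, S—X; total weight 5+5+3+3+7+8+12 = 43.

43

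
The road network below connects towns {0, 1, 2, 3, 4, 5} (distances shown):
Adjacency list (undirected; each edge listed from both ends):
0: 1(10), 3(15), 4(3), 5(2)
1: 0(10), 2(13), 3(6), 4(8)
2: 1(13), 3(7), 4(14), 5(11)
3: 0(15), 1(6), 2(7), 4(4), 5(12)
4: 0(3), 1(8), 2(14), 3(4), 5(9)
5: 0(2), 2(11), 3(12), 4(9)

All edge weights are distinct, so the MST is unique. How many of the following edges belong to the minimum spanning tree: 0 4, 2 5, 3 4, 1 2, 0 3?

Sort edges by weight, then run Kruskal:
0 5 (2): add. Components now {0,5} {1} {2} {3} {4}
0 4 (3): add. Components now {0,4,5} {1} {2} {3}
3 4 (4): add. Components now {0,3,4,5} {1} {2}
1 3 (6): add. Components now {0,1,3,4,5} {2}
2 3 (7): add. Components now {0,1,2,3,4,5}
MST edge set: {0 5, 0 4, 3 4, 1 3, 2 3}.
Of the listed edges, {0 4, 3 4} are in the MST → 2.

2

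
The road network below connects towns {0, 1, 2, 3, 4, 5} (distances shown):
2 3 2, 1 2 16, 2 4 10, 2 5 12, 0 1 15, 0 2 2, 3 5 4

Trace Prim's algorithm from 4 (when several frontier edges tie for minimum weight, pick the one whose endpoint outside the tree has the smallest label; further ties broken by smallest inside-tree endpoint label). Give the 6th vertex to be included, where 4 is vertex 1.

Grow the tree from 4 using Prim:
Step 1: frontier [2 4 10] → take 2 4 (10); add 2.
Step 2: frontier [0 2 2, 2 3 2, 2 5 12, 1 2 16] → take 0 2 (2); add 0.
Step 3: frontier [0 1 15, 2 3 2, 2 5 12, 1 2 16] → take 2 3 (2); add 3.
Step 4: frontier [0 1 15, 2 5 12, 1 2 16, 3 5 4] → take 3 5 (4); add 5.
Step 5: frontier [0 1 15, 1 2 16] → take 0 1 (15); add 1.
Vertex order: 4, 2, 0, 3, 5, 1. The 6th vertex is 1.

1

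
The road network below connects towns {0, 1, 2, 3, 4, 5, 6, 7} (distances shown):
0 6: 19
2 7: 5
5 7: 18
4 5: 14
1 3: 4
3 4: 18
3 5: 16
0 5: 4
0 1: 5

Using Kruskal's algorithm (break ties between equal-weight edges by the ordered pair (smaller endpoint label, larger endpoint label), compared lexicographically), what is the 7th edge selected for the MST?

Kruskal's algorithm — process edges by increasing weight (ties by edge label):
0 5 (4): add — endpoints in different components.
1 3 (4): add — endpoints in different components.
0 1 (5): add — endpoints in different components.
2 7 (5): add — endpoints in different components.
4 5 (14): add — endpoints in different components.
3 5 (16): skip — 3 and 5 already connected.
3 4 (18): skip — 3 and 4 already connected.
5 7 (18): add — endpoints in different components.
0 6 (19): add — endpoints in different components.
The 7th edge added is 0 6.

0-6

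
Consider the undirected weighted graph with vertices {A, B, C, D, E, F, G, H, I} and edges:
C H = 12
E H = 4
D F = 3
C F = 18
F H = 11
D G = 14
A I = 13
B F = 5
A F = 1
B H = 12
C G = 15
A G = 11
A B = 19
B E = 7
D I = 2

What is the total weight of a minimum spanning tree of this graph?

45

Sort edges by weight, then run Kruskal:
A F (1): add — endpoints in different components.
D I (2): add — endpoints in different components.
D F (3): add — endpoints in different components.
E H (4): add — endpoints in different components.
B F (5): add — endpoints in different components.
B E (7): add — endpoints in different components.
A G (11): add — endpoints in different components.
F H (11): skip — F and H already connected.
B H (12): skip — B and H already connected.
C H (12): add — endpoints in different components.
MST edges: A F, D I, D F, E H, B F, B E, A G, C H; total weight 1+2+3+4+5+7+11+12 = 45.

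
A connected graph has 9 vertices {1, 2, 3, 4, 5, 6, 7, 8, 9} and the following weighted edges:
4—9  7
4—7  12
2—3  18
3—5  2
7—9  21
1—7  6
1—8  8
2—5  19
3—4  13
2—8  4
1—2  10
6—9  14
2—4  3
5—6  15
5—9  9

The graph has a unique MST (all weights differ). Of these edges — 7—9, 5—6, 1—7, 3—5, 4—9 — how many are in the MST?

3

Kruskal: consider edges lightest-first.
3—5 (2): add — endpoints in different components.
2—4 (3): add — endpoints in different components.
2—8 (4): add — endpoints in different components.
1—7 (6): add — endpoints in different components.
4—9 (7): add — endpoints in different components.
1—8 (8): add — endpoints in different components.
5—9 (9): add — endpoints in different components.
1—2 (10): skip — 1 and 2 already connected.
4—7 (12): skip — 4 and 7 already connected.
3—4 (13): skip — 3 and 4 already connected.
6—9 (14): add — endpoints in different components.
MST edge set: {3—5, 2—4, 2—8, 1—7, 4—9, 1—8, 5—9, 6—9}.
Of the listed edges, {1—7, 3—5, 4—9} are in the MST → 3.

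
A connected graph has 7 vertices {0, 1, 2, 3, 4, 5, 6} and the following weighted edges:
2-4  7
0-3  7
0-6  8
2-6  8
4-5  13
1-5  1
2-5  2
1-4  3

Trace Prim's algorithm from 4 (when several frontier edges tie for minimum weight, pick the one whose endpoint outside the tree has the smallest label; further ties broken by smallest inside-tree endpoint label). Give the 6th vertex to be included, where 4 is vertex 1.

Prim's algorithm from 4:
Step 1: frontier [1-4 3, 2-4 7, 4-5 13] → take 1-4 (3); add 1.
Step 2: frontier [1-5 1, 2-4 7, 4-5 13] → take 1-5 (1); add 5.
Step 3: frontier [2-4 7, 2-5 2] → take 2-5 (2); add 2.
Step 4: frontier [2-6 8] → take 2-6 (8); add 6.
Step 5: frontier [0-6 8] → take 0-6 (8); add 0.
Step 6: frontier [0-3 7] → take 0-3 (7); add 3.
Vertex order: 4, 1, 5, 2, 6, 0, 3. The 6th vertex is 0.

0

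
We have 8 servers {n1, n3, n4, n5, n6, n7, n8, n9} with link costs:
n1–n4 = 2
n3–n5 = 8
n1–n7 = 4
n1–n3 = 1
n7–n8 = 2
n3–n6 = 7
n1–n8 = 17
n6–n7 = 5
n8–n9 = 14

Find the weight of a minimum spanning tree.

36

Kruskal: consider edges lightest-first.
n1–n3 (1): add — endpoints in different components.
n1–n4 (2): add — endpoints in different components.
n7–n8 (2): add — endpoints in different components.
n1–n7 (4): add — endpoints in different components.
n6–n7 (5): add — endpoints in different components.
n3–n6 (7): skip — n6 and n3 already connected.
n3–n5 (8): add — endpoints in different components.
n8–n9 (14): add — endpoints in different components.
MST edges: n1–n3, n1–n4, n7–n8, n1–n7, n6–n7, n3–n5, n8–n9; total weight 1+2+2+4+5+8+14 = 36.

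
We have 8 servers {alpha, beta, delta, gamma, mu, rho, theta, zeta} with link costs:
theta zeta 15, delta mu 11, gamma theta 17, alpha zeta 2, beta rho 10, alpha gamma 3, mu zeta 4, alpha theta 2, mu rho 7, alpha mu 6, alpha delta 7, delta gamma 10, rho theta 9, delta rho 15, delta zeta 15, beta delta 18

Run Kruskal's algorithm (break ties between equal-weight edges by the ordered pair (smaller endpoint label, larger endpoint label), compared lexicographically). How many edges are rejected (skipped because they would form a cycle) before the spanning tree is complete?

2

Kruskal's algorithm — process edges by increasing weight (ties by edge label):
alpha theta (2): add — endpoints in different components.
alpha zeta (2): add — endpoints in different components.
alpha gamma (3): add — endpoints in different components.
mu zeta (4): add — endpoints in different components.
alpha mu (6): skip — mu and alpha already connected.
alpha delta (7): add — endpoints in different components.
mu rho (7): add — endpoints in different components.
rho theta (9): skip — theta and rho already connected.
beta rho (10): add — endpoints in different components.
Edges rejected before the tree was complete: 2.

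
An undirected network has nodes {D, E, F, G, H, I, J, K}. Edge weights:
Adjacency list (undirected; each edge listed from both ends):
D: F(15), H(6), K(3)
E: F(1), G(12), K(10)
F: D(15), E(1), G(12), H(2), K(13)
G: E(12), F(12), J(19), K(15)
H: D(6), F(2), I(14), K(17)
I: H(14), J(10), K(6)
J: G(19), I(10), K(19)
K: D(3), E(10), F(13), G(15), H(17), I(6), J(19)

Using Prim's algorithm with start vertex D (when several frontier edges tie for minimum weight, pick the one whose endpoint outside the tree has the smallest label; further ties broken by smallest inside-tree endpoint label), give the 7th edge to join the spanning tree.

E-G

Prim, starting at D.
Step 1: cheapest edge leaving the tree is D—K (3); add K.
Step 2: cheapest edge leaving the tree is D—H (6); add H.
Step 3: cheapest edge leaving the tree is F—H (2); add F.
Step 4: cheapest edge leaving the tree is E—F (1); add E.
Step 5: cheapest edge leaving the tree is I—K (6); add I.
Step 6: cheapest edge leaving the tree is I—J (10); add J.
Step 7: cheapest edge leaving the tree is E—G (12); add G.
The 7th edge added is E—G.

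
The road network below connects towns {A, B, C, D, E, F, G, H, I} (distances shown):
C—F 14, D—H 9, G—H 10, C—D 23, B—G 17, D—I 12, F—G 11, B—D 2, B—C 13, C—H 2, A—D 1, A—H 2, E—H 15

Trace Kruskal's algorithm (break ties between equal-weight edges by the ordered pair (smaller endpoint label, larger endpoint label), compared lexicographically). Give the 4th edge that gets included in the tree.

Kruskal: consider edges lightest-first.
A—D (1): add — endpoints in different components.
A—H (2): add — endpoints in different components.
B—D (2): add — endpoints in different components.
C—H (2): add — endpoints in different components.
D—H (9): skip — D and H already connected.
G—H (10): add — endpoints in different components.
F—G (11): add — endpoints in different components.
D—I (12): add — endpoints in different components.
B—C (13): skip — B and C already connected.
C—F (14): skip — C and F already connected.
E—H (15): add — endpoints in different components.
The 4th edge added is C—H.

C-H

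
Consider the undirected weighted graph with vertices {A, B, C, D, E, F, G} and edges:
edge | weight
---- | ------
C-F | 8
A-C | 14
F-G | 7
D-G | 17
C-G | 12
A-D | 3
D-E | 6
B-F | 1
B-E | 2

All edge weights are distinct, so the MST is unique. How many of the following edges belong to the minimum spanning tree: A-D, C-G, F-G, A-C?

Kruskal: consider edges lightest-first.
B-F (1): add. Components now {A} {B,F} {C} {D} {E} {G}
B-E (2): add. Components now {A} {B,E,F} {C} {D} {G}
A-D (3): add. Components now {A,D} {B,E,F} {C} {G}
D-E (6): add. Components now {A,B,D,E,F} {C} {G}
F-G (7): add. Components now {A,B,D,E,F,G} {C}
C-F (8): add. Components now {A,B,C,D,E,F,G}
MST edge set: {B-F, B-E, A-D, D-E, F-G, C-F}.
Of the listed edges, {A-D, F-G} are in the MST → 2.

2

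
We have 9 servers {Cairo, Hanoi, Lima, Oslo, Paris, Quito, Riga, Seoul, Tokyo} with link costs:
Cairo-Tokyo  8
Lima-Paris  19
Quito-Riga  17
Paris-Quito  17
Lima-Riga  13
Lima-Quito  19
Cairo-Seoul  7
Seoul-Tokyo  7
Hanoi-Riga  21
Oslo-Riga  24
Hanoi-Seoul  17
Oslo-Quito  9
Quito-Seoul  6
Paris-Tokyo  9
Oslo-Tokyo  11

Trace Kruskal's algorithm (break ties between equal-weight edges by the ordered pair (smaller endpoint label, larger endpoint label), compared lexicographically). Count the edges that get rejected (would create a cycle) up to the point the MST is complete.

3

Kruskal: consider edges lightest-first.
Quito-Seoul (6): add — endpoints in different components.
Cairo-Seoul (7): add — endpoints in different components.
Seoul-Tokyo (7): add — endpoints in different components.
Cairo-Tokyo (8): skip — Tokyo and Cairo already connected.
Oslo-Quito (9): add — endpoints in different components.
Paris-Tokyo (9): add — endpoints in different components.
Oslo-Tokyo (11): skip — Tokyo and Oslo already connected.
Lima-Riga (13): add — endpoints in different components.
Hanoi-Seoul (17): add — endpoints in different components.
Paris-Quito (17): skip — Paris and Quito already connected.
Quito-Riga (17): add — endpoints in different components.
Edges rejected before the tree was complete: 3.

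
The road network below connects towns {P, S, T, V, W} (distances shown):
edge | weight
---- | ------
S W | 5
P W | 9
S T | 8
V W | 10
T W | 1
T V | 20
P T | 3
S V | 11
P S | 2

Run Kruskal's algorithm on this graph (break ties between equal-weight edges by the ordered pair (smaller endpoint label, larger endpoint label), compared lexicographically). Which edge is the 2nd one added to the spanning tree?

P-S

Kruskal's algorithm — process edges by increasing weight (ties by edge label):
T W (1): add — endpoints in different components.
P S (2): add — endpoints in different components.
P T (3): add — endpoints in different components.
S W (5): skip — S and W already connected.
S T (8): skip — T and S already connected.
P W (9): skip — P and W already connected.
V W (10): add — endpoints in different components.
The 2nd edge added is P S.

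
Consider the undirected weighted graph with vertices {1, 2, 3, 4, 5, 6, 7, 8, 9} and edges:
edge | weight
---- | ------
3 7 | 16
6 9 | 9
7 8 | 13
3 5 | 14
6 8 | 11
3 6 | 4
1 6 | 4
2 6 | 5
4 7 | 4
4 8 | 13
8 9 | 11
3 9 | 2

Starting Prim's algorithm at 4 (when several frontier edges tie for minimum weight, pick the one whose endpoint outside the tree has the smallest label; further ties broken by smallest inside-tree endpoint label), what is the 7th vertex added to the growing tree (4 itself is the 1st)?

Prim, starting at 4.
Step 1: cheapest edge leaving the tree is 4 7 (4); add 7.
Step 2: cheapest edge leaving the tree is 4 8 (13); add 8.
Step 3: cheapest edge leaving the tree is 6 8 (11); add 6.
Step 4: cheapest edge leaving the tree is 1 6 (4); add 1.
Step 5: cheapest edge leaving the tree is 3 6 (4); add 3.
Step 6: cheapest edge leaving the tree is 3 9 (2); add 9.
Step 7: cheapest edge leaving the tree is 2 6 (5); add 2.
Step 8: cheapest edge leaving the tree is 3 5 (14); add 5.
Vertex order: 4, 7, 8, 6, 1, 3, 9, 2, 5. The 7th vertex is 9.

9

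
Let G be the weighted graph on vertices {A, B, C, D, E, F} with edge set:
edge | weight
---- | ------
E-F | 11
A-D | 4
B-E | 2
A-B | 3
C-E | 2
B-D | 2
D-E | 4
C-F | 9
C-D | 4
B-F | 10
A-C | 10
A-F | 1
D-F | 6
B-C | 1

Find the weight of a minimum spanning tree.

9

Kruskal: consider edges lightest-first.
A-F (1): add. Components now {A,F} {B} {C} {D} {E}
B-C (1): add. Components now {A,F} {B,C} {D} {E}
B-D (2): add. Components now {A,F} {B,C,D} {E}
B-E (2): add. Components now {A,F} {B,C,D,E}
C-E (2): skip — C and E already connected.
A-B (3): add. Components now {A,B,C,D,E,F}
MST edges: A-F, B-C, B-D, B-E, A-B; total weight 1+1+2+2+3 = 9.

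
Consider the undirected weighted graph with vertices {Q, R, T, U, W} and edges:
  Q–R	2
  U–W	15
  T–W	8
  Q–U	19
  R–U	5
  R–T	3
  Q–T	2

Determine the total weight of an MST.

Grow the tree from R using Prim:
Step 1: frontier [Q–R 2, R–T 3, R–U 5] → take Q–R (2); add Q.
Step 2: frontier [Q–T 2, Q–U 19, R–T 3, R–U 5] → take Q–T (2); add T.
Step 3: frontier [Q–U 19, R–U 5, T–W 8] → take R–U (5); add U.
Step 4: frontier [T–W 8, U–W 15] → take T–W (8); add W.
MST edges: Q–R, Q–T, R–U, T–W; total weight 2+2+5+8 = 17.

17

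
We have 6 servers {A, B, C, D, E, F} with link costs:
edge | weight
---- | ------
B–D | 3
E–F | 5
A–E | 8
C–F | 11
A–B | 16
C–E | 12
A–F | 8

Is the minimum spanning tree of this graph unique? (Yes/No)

No

Kruskal: consider edges lightest-first.
B–D (3): add — endpoints in different components.
E–F (5): add — endpoints in different components.
A–E (8): add — endpoints in different components.
A–F (8): skip — A and F already connected.
C–F (11): add — endpoints in different components.
C–E (12): skip — C and E already connected.
A–B (16): add — endpoints in different components.
Non-tree edge A–F has weight 8, equal to the heaviest edge on its tree cycle — swapping gives another MST of the same weight. Not unique.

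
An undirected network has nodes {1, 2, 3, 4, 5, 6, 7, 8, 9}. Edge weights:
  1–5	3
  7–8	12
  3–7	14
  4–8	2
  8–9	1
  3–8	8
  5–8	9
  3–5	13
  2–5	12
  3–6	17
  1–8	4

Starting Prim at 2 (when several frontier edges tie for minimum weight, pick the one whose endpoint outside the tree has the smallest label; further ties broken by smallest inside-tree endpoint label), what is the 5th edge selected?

Prim's algorithm from 2:
Step 1: frontier [2–5 12] → take 2–5 (12); add 5.
Step 2: frontier [1–5 3, 5–8 9, 3–5 13] → take 1–5 (3); add 1.
Step 3: frontier [1–8 4, 5–8 9, 3–5 13] → take 1–8 (4); add 8.
Step 4: frontier [3–5 13, 8–9 1, 4–8 2, 3–8 8, 7–8 12] → take 8–9 (1); add 9.
Step 5: frontier [3–5 13, 4–8 2, 3–8 8, 7–8 12] → take 4–8 (2); add 4.
Step 6: frontier [3–5 13, 3–8 8, 7–8 12] → take 3–8 (8); add 3.
Step 7: frontier [3–7 14, 3–6 17, 7–8 12] → take 7–8 (12); add 7.
Step 8: frontier [3–6 17] → take 3–6 (17); add 6.
The 5th edge added is 4–8.

4-8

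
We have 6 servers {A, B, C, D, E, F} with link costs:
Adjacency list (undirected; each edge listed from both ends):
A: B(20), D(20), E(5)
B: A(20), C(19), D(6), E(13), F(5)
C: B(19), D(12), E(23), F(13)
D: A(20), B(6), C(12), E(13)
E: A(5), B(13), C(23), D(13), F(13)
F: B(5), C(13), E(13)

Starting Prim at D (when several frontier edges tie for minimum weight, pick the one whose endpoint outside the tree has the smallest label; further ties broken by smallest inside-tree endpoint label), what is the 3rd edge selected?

C-D

Prim, starting at D.
Step 1: cheapest edge leaving the tree is B–D (6); add B.
Step 2: cheapest edge leaving the tree is B–F (5); add F.
Step 3: cheapest edge leaving the tree is C–D (12); add C.
Step 4: cheapest edge leaving the tree is B–E (13); add E.
Step 5: cheapest edge leaving the tree is A–E (5); add A.
The 3rd edge added is C–D.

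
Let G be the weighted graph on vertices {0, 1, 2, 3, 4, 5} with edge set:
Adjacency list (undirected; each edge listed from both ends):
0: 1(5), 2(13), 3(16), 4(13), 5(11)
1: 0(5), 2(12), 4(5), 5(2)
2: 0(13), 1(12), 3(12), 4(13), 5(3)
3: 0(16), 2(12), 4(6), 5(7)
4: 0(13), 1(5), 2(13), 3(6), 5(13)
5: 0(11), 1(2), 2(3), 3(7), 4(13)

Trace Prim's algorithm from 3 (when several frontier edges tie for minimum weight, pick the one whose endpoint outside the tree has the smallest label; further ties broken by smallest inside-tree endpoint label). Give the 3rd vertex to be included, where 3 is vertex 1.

Prim's algorithm from 3:
Step 1: frontier [3-4 6, 3-5 7, 2-3 12, 0-3 16] → take 3-4 (6); add 4.
Step 2: frontier [3-5 7, 2-3 12, 0-3 16, 1-4 5, 0-4 13, 2-4 13, 4-5 13] → take 1-4 (5); add 1.
Step 3: frontier [1-5 2, 0-1 5, 1-2 12, 3-5 7, 2-3 12, 0-3 16, 0-4 13, 2-4 13, 4-5 13] → take 1-5 (2); add 5.
Step 4: frontier [0-1 5, 1-2 12, 2-3 12, 0-3 16, 0-4 13, 2-4 13, 2-5 3, 0-5 11] → take 2-5 (3); add 2.
Step 5: frontier [0-1 5, 0-2 13, 0-3 16, 0-4 13, 0-5 11] → take 0-1 (5); add 0.
Vertex order: 3, 4, 1, 5, 2, 0. The 3rd vertex is 1.

1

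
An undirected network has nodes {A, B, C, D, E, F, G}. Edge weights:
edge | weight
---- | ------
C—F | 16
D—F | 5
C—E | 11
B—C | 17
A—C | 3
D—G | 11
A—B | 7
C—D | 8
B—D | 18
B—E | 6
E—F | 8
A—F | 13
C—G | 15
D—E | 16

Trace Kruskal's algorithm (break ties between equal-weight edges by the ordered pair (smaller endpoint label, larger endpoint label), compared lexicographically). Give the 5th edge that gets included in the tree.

C-D

Sort edges by weight, then run Kruskal:
A—C (3): add. Components now {A,C} {B} {D} {E} {F} {G}
D—F (5): add. Components now {A,C} {B} {D,F} {E} {G}
B—E (6): add. Components now {A,C} {B,E} {D,F} {G}
A—B (7): add. Components now {A,B,C,E} {D,F} {G}
C—D (8): add. Components now {A,B,C,D,E,F} {G}
E—F (8): skip — E and F already connected.
C—E (11): skip — C and E already connected.
D—G (11): add. Components now {A,B,C,D,E,F,G}
The 5th edge added is C—D.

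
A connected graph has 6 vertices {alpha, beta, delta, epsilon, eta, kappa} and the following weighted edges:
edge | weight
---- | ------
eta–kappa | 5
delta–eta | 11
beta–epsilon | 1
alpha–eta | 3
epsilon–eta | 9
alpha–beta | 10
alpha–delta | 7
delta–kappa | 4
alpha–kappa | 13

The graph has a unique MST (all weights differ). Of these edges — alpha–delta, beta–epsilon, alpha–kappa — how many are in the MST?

1

Kruskal: consider edges lightest-first.
beta–epsilon (1): add. Components now {eta} {alpha} {kappa} {beta,epsilon} {delta}
alpha–eta (3): add. Components now {alpha,eta} {kappa} {beta,epsilon} {delta}
delta–kappa (4): add. Components now {alpha,eta} {delta,kappa} {beta,epsilon}
eta–kappa (5): add. Components now {alpha,delta,eta,kappa} {beta,epsilon}
alpha–delta (7): skip — alpha and delta already connected.
epsilon–eta (9): add. Components now {alpha,beta,delta,epsilon,eta,kappa}
MST edge set: {beta–epsilon, alpha–eta, delta–kappa, eta–kappa, epsilon–eta}.
Of the listed edges, {beta–epsilon} are in the MST → 1.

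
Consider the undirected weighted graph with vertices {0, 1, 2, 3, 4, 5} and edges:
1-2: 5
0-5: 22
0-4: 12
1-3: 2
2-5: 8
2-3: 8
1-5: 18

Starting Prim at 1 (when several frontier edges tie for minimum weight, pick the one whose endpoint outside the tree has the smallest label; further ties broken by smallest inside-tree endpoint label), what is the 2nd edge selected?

1-2

Prim, starting at 1.
Step 1: frontier [1-3 2, 1-2 5, 1-5 18] → take 1-3 (2); add 3.
Step 2: frontier [1-2 5, 1-5 18, 2-3 8] → take 1-2 (5); add 2.
Step 3: frontier [1-5 18, 2-5 8] → take 2-5 (8); add 5.
Step 4: frontier [0-5 22] → take 0-5 (22); add 0.
Step 5: frontier [0-4 12] → take 0-4 (12); add 4.
The 2nd edge added is 1-2.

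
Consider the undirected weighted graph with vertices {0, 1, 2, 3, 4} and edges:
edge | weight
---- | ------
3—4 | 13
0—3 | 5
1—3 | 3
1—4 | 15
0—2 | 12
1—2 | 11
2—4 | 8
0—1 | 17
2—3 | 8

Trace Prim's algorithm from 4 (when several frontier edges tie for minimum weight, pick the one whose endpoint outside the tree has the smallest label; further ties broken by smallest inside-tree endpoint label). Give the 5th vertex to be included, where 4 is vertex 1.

0

Grow the tree from 4 using Prim:
Step 1: cheapest edge leaving the tree is 2—4 (8); add 2.
Step 2: cheapest edge leaving the tree is 2—3 (8); add 3.
Step 3: cheapest edge leaving the tree is 1—3 (3); add 1.
Step 4: cheapest edge leaving the tree is 0—3 (5); add 0.
Vertex order: 4, 2, 3, 1, 0. The 5th vertex is 0.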